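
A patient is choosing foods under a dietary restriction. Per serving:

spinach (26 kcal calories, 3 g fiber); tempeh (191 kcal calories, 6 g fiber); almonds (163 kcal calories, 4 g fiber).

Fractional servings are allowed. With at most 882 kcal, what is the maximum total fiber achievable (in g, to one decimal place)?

Fiber per kcal: spinach 0.1154, tempeh 0.03141, almonds 0.02454.
With no serving limits, spend the whole calories allowance on spinach: 882 kcal / 26 kcal × 3 g = 101.8 g.

101.8 g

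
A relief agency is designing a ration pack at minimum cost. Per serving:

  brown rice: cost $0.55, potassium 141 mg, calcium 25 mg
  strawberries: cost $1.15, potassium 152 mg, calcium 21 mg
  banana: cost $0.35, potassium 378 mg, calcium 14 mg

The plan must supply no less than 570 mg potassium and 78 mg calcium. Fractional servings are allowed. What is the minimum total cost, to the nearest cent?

At the optimum either one food covers both requirements or two foods hit both targets exactly; no other combination can be cheaper.
brown rice only: max(570/141, 78/25) = 4.043 servings → $2.22.
strawberries only: max(570/152, 78/21) = 3.75 servings → $4.31.
banana only: max(570/378, 78/14) = 5.571 servings → $1.95.
brown rice + strawberries: intersection lies outside the first quadrant.
brown rice + banana with both tight: 2.876 servings and 0.435 servings → $1.73.
strawberries + banana with both tight: 3.701 servings and 0.01962 servings → $4.26.
The minimum over all feasible corners is $1.73.

$1.73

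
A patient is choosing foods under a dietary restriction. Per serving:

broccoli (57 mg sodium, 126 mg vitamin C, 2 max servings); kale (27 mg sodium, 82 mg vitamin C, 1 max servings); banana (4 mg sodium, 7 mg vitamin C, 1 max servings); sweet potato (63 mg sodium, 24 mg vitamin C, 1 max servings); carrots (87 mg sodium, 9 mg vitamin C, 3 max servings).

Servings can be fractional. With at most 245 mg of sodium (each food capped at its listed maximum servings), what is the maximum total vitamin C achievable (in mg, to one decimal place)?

Vitamin C per mg sodium: kale 3.037, broccoli 2.211, banana 1.75, sweet potato 0.381, carrots 0.1034.
Take 1 serving of kale: uses 27 mg sodium, +82.0 mg vitamin C (running total 82.0 mg).
Take 2 servings of broccoli: uses 114 mg sodium, +252.0 mg vitamin C (running total 334.0 mg).
Take 1 serving of banana: uses 4 mg sodium, +7.0 mg vitamin C (running total 341.0 mg).
Take 1 serving of sweet potato: uses 63 mg sodium, +24.0 mg vitamin C (running total 365.0 mg).
Take 0.4253 servings of carrots: uses 37 mg sodium, +3.8 mg vitamin C (running total 368.8 mg).
Greedy by best ratio exhausts the sodium allowance optimally: 368.8 mg.

368.8 mg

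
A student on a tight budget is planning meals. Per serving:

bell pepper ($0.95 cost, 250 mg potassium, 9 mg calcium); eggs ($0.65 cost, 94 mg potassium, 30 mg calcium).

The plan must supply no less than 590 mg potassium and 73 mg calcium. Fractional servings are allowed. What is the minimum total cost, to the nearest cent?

$2.81

For a min-cost LP with two ≥-constraints, a basic feasible solution has at most two positive variables.
bell pepper only: max(590/250, 73/9) = 8.111 servings → $7.71.
eggs only: max(590/94, 73/30) = 6.277 servings → $4.08.
bell pepper + eggs with both tight: 1.629 servings and 1.945 servings → $2.81.
So the least-cost plan costs $2.81.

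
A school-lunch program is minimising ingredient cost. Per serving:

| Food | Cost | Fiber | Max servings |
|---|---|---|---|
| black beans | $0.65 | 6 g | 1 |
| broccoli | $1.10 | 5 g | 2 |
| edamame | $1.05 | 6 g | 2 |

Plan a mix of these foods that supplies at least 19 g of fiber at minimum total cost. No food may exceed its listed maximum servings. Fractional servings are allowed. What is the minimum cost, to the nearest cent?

Cost per g of fiber: black beans $0.1083, edamame $0.1750, broccoli $0.2200.
Take 1 serving of black beans: +6.0 g fiber for $0.65 (total $0.65, still need 13.0 g).
Take 2 servings of edamame: +12.0 g fiber for $2.10 (total $2.75, still need 1.0 g).
Take 0.2 servings of broccoli: +1.0 g fiber for $0.22 (total $2.97, still need 0.0 g).
Greedy by cheapest-per-g is optimal for a single linear constraint, so the minimum cost is $2.97.

$2.97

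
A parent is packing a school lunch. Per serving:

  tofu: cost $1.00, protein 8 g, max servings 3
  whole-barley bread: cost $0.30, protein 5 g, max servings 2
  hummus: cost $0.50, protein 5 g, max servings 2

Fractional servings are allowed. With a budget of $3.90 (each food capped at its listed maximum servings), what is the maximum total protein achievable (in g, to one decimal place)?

Protein per dollar: whole-barley bread 16.67, hummus 10, tofu 8.
Take 2 servings of whole-barley bread: spends $0.60, +10.0 g protein (running total 10.0 g).
Take 2 servings of hummus: spends $1.00, +10.0 g protein (running total 20.0 g).
Take 2.3 servings of tofu: spends $2.30, +18.4 g protein (running total 38.4 g).
Greedy by best ratio exhausts the cost allowance optimally: 38.4 g.

38.4 g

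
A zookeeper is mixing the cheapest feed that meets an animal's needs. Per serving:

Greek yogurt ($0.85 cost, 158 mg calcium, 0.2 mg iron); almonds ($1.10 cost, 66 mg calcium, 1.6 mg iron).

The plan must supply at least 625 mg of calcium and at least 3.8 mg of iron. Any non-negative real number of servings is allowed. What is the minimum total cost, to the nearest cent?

Two binding constraints pin down two serving amounts, so the optimal mix uses at most two foods. The candidates are each food alone (scaled to the tighter of calcium/iron) and each pair with both constraints tight.
Greek yogurt only: max(625/158, 3.8/0.2) = 19 servings → $16.15.
almonds only: max(625/66, 3.8/1.6) = 9.47 servings → $10.42.
Greek yogurt + almonds with both tight: 3.127 servings and 1.984 servings → $4.84.
Cheapest feasible corner: $4.84.

$4.84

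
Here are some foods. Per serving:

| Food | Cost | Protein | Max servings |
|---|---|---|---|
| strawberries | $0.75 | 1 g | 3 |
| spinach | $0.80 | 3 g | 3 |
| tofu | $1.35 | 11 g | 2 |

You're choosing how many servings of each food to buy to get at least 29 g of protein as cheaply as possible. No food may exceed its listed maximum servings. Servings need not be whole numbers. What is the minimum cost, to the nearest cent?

Cost per g of protein: tofu $0.1227, spinach $0.2667, strawberries $0.7500.
Take 2 servings of tofu: +22.0 g protein for $2.70 (total $2.70, still need 7.0 g).
Take 2.333 servings of spinach: +7.0 g protein for $1.87 (total $4.57, still need 0.0 g).
Greedy by cheapest-per-g is optimal for a single linear constraint, so the minimum cost is $4.57.

$4.57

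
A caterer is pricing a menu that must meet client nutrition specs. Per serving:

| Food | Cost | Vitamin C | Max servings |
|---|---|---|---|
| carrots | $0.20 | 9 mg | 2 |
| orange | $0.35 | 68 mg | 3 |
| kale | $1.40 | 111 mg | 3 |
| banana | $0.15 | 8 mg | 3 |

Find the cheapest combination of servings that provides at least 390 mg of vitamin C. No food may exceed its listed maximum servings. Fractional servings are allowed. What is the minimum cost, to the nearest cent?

Cost per mg of vitamin C: orange $0.0051, kale $0.0126, banana $0.0187, carrots $0.0222.
Take 3 servings of orange: +204.0 mg vitamin C for $1.05 (total $1.05, still need 186.0 mg).
Take 1.676 servings of kale: +186.0 mg vitamin C for $2.35 (total $3.40, still need 0.0 mg).
Greedy by cheapest-per-mg is optimal for a single linear constraint, so the minimum cost is $3.40.

$3.40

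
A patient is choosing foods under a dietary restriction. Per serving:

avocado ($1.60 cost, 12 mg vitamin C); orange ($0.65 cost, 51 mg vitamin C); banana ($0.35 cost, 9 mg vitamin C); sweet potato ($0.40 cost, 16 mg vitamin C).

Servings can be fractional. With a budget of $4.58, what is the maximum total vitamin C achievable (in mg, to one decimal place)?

359.4 mg

Vitamin C per dollar: orange 78.46, sweet potato 40, banana 25.71, avocado 7.5.
With no serving limits, spend the whole cost allowance on orange: $4.58 / $0.65 × 51 mg = 359.4 mg.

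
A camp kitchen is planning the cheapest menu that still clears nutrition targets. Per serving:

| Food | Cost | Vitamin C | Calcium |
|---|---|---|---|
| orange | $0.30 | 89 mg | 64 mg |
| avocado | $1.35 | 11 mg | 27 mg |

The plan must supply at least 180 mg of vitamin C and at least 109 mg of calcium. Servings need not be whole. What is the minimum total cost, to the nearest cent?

$0.61

This is a tiny linear program; its minimum lies at a vertex of the feasible set. List the vertices and price them.
orange only: max(180/89, 109/64) = 2.022 servings → $0.61.
avocado only: max(180/11, 109/27) = 16.36 servings → $22.09.
orange + avocado: the both-tight solution has a negative serving — not a feasible corner.
So the least-cost plan costs $0.61.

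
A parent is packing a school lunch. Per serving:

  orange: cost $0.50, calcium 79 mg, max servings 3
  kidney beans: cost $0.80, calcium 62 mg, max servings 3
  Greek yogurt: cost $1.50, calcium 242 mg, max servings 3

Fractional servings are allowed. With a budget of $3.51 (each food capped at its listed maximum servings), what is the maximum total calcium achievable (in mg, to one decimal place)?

566.3 mg

Calcium per dollar: Greek yogurt 161.3, orange 158, kidney beans 77.5.
Take 2.34 servings of Greek yogurt: spends $3.51, +566.3 mg calcium (running total 566.3 mg).
Greedy by best ratio exhausts the cost allowance optimally: 566.3 mg.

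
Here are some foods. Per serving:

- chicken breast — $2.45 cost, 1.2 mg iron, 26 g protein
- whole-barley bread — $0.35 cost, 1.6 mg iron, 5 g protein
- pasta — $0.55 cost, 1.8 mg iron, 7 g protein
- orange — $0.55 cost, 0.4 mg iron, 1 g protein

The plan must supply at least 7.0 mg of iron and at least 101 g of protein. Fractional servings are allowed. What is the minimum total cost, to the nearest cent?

$7.07

The cheapest plan sits at a corner of the feasible region — with two constraints it uses at most two foods.
chicken breast only: max(7.0/1.2, 101/26) = 5.833 servings → $14.29.
whole-barley bread only: max(7.0/1.6, 101/5) = 20.2 servings → $7.07.
pasta only: max(7.0/1.8, 101/7) = 14.43 servings → $7.94.
orange only: max(7.0/0.4, 101/1) = 101 servings → $55.55.
chicken breast + whole-barley bread with both tight: 3.556 servings and 1.708 servings → $9.31.
chicken breast + pasta with both tight: 3.458 servings and 1.583 servings → $9.34.
chicken breast + orange with both tight: 3.63 servings and 6.609 servings → $12.53.
whole-barley bread + pasta: the both-tight solution has a negative serving — not a feasible corner.
whole-barley bread + orange: the both-tight solution has a negative serving — not a feasible corner.
pasta + orange with both targets exact would need a negative amount; discard.
Cheapest feasible corner: $7.07.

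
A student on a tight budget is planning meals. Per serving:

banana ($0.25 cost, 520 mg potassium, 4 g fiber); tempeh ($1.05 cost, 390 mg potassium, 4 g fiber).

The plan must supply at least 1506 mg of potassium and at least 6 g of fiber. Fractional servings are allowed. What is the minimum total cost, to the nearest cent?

$0.72

An LP optimum is at a vertex; with two nutrient constraints at most two foods are used. Check each candidate.
banana only: max(1506/520, 6/4) = 2.896 servings → $0.72.
tempeh only: max(1506/390, 6/4) = 3.862 servings → $4.05.
banana + tempeh: intersection lies outside the first quadrant.
Cheapest feasible corner: $0.72.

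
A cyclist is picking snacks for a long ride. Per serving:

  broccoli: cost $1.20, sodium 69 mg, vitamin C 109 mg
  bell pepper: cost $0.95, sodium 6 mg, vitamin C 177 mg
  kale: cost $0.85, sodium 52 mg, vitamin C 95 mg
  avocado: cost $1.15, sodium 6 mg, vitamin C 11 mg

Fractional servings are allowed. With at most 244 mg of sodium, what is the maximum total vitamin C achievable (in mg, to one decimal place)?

7198.0 mg

Vitamin C per mg sodium: bell pepper 29.5, avocado 1.833, kale 1.827, broccoli 1.58.
With no serving limits, spend the whole sodium allowance on bell pepper: 244 mg / 6 mg × 177 mg = 7198.0 mg.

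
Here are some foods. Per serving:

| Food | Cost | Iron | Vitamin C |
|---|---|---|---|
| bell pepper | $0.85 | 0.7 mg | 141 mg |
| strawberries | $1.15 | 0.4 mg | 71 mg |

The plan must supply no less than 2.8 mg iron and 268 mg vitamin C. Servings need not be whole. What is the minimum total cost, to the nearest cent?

bell pepper only: max(2.8/0.7, 268/141) = 4 servings → $3.40.
strawberries only: max(2.8/0.4, 268/71) = 7 servings → $8.05.
bell pepper + strawberries: the both-tight solution has a negative serving — not a feasible corner.
Cheapest feasible corner: $3.40.

$3.40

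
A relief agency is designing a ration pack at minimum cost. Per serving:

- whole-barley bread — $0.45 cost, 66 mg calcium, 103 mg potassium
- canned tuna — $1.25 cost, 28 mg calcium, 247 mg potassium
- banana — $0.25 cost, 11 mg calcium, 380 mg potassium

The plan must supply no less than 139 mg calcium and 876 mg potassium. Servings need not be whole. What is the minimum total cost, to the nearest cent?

$1.27

For a min-cost LP with two ≥-constraints, a basic feasible solution has at most two positive variables.
whole-barley bread only: max(139/66, 876/103) = 8.505 servings → $3.83.
canned tuna only: max(139/28, 876/247) = 4.964 servings → $6.21.
banana only: max(139/11, 876/380) = 12.64 servings → $3.16.
whole-barley bread + canned tuna with both tight: 0.7307 servings and 3.242 servings → $4.38.
whole-barley bread + banana with both tight: 1.803 servings and 1.816 servings → $1.27.
canned tuna + banana: the both-tight solution has a negative serving — not a feasible corner.
So the least-cost plan costs $1.27.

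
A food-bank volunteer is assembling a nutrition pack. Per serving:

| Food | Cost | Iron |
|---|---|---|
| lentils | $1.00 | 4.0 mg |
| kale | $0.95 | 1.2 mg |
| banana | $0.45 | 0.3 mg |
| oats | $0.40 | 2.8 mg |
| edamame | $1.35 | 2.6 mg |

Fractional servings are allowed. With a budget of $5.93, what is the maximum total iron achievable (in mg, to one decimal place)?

Iron per dollar: oats 7, lentils 4, edamame 1.926, kale 1.263, banana 0.6667.
With no serving limits, spend the whole cost allowance on oats: $5.93 / $0.40 × 2.8 mg = 41.5 mg.

41.5 mg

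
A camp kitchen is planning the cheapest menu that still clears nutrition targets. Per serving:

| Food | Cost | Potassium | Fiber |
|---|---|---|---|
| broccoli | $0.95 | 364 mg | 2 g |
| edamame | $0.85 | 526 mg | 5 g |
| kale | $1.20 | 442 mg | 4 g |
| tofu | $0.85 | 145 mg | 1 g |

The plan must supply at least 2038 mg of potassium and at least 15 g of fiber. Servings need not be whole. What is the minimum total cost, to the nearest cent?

broccoli only: max(2038/364, 15/2) = 7.5 servings → $7.12.
edamame only: max(2038/526, 15/5) = 3.875 servings → $3.29.
kale only: max(2038/442, 15/4) = 4.611 servings → $5.53.
tofu only: max(2038/145, 15/1) = 15 servings → $12.75.
broccoli + edamame with both tight: 2.995 servings and 1.802 servings → $4.38.
broccoli + kale with both tight: 2.661 servings and 2.42 servings → $5.43.
broccoli + tofu: intersection lies outside the first quadrant.
edamame + kale: the both-tight solution has a negative serving — not a feasible corner.
edamame + tofu with both tight: 0.6884 servings and 11.56 servings → $10.41.
kale + tofu with both tight: 0.9928 servings and 11.03 servings → $10.57.
Cheapest feasible corner: $3.29.

$3.29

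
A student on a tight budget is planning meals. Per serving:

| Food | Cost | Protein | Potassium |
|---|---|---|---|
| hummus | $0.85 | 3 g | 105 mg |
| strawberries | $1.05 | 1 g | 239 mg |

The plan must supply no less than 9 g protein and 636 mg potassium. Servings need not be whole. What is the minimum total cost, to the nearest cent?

$3.76

At the optimum either one food covers both requirements or two foods hit both targets exactly; no other combination can be cheaper.
hummus only: max(9/3, 636/105) = 6.057 servings → $5.15.
strawberries only: max(9/1, 636/239) = 9 servings → $9.45.
hummus + strawberries with both tight: 2.475 servings and 1.574 servings → $3.76.
The minimum over all feasible corners is $3.76.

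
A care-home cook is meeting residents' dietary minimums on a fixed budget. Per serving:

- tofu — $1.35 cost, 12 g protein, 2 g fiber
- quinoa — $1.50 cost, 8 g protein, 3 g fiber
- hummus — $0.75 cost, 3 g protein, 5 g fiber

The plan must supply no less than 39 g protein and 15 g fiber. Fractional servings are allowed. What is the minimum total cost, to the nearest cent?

An LP optimum is at a vertex; with two nutrient constraints at most two foods are used. Check each candidate.
tofu only: max(39/12, 15/2) = 7.5 servings → $10.12.
quinoa only: max(39/8, 15/3) = 5 servings → $7.50.
hummus only: max(39/3, 15/5) = 13 servings → $9.75.
tofu + quinoa with both targets exact would need a negative amount; discard.
tofu + hummus with both tight: 2.778 servings and 1.889 servings → $5.17.
quinoa + hummus with both tight: 4.839 servings and 0.09677 servings → $7.33.
Cheapest feasible corner: $5.17.

$5.17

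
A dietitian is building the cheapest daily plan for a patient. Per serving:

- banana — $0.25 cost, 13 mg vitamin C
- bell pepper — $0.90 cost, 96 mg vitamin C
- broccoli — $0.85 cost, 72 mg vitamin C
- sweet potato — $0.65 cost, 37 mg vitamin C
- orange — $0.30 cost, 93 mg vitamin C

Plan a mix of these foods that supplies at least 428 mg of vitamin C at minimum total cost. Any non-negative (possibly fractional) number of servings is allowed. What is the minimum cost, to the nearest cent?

$1.38

Cost per mg of vitamin C: orange $0.0032, bell pepper $0.0094, broccoli $0.0118, sweet potato $0.0176, banana $0.0192.
With no serving limits, use only orange: 428 mg / 93 mg = 4.602 servings × $0.30 = $1.38.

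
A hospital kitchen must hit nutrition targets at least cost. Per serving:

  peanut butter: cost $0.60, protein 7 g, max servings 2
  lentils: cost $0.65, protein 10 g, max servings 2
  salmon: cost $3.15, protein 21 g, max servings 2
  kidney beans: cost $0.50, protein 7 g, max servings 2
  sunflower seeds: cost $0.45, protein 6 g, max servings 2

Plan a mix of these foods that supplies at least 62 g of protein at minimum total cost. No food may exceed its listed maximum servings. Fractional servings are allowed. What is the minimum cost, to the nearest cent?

Cost per g of protein: lentils $0.0650, kidney beans $0.0714, sunflower seeds $0.0750, peanut butter $0.0857, salmon $0.1500.
Take 2 servings of lentils: +20.0 g protein for $1.30 (total $1.30, still need 42.0 g).
Take 2 servings of kidney beans: +14.0 g protein for $1.00 (total $2.30, still need 28.0 g).
Take 2 servings of sunflower seeds: +12.0 g protein for $0.90 (total $3.20, still need 16.0 g).
Take 2 servings of peanut butter: +14.0 g protein for $1.20 (total $4.40, still need 2.0 g).
Take 0.09524 servings of salmon: +2.0 g protein for $0.30 (total $4.70, still need 0.0 g).
Filling from the cheapest source first is optimal under one linear minimum: $4.70.

$4.70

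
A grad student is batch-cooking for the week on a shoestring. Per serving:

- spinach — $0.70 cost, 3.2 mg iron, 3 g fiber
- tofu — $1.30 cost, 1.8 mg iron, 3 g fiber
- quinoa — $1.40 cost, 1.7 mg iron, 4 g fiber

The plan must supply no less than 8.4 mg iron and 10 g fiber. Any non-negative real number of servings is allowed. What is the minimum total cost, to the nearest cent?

$2.33

A basic optimal solution has at most two foods positive. Try each food alone and each pair with both targets met exactly.
spinach only: max(8.4/3.2, 10/3) = 3.333 servings → $2.33.
tofu only: max(8.4/1.8, 10/3) = 4.667 servings → $6.07.
quinoa only: max(8.4/1.7, 10/4) = 4.941 servings → $6.92.
spinach + tofu with both tight: 1.714 servings and 1.619 servings → $3.30.
spinach + quinoa with both tight: 2.156 servings and 0.8831 servings → $2.75.
tofu + quinoa with both targets exact would need a negative amount; discard.
Cheapest feasible corner: $2.33.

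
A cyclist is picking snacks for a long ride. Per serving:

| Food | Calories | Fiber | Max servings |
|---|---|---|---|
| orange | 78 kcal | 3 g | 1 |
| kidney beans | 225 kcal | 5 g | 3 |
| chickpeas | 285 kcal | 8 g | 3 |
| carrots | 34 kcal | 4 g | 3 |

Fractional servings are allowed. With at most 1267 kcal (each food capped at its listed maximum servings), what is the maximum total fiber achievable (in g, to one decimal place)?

44.2 g

Fiber per kcal: carrots 0.1176, orange 0.03846, chickpeas 0.02807, kidney beans 0.02222.
Take 3 servings of carrots: uses 102 kcal, +12.0 g fiber (running total 12.0 g).
Take 1 serving of orange: uses 78 kcal, +3.0 g fiber (running total 15.0 g).
Take 3 servings of chickpeas: uses 855 kcal, +24.0 g fiber (running total 39.0 g).
Take 1.031 servings of kidney beans: uses 232 kcal, +5.2 g fiber (running total 44.2 g).
Greedy by best ratio exhausts the calories allowance optimally: 44.2 g.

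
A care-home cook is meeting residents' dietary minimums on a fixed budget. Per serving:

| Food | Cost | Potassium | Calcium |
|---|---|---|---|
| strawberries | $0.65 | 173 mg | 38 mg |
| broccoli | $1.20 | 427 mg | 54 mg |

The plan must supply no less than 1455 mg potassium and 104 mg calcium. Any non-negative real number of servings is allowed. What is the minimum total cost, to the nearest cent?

$4.09

Minimising a linear cost over {potassium ≥ 1455, calcium ≥ 104, servings ≥ 0} — the optimum is at a vertex, using one or two foods.
strawberries only: max(1455/173, 104/38) = 8.41 servings → $5.47.
broccoli only: max(1455/427, 104/54) = 3.407 servings → $4.09.
strawberries + broccoli: the both-tight solution has a negative serving — not a feasible corner.
Cheapest feasible corner: $4.09.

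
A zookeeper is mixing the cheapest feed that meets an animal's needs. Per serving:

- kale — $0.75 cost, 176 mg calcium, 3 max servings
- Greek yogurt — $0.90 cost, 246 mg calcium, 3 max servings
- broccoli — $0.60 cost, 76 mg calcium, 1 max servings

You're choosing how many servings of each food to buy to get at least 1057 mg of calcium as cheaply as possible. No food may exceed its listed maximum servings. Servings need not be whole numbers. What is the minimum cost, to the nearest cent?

Cost per mg of calcium: Greek yogurt $0.0037, kale $0.0043, broccoli $0.0079.
Take 3 servings of Greek yogurt: +738.0 mg calcium for $2.70 (total $2.70, still need 319.0 mg).
Take 1.812 servings of kale: +319.0 mg calcium for $1.36 (total $4.06, still need 0.0 mg).
Filling from the cheapest source first is optimal under one linear minimum: $4.06.

$4.06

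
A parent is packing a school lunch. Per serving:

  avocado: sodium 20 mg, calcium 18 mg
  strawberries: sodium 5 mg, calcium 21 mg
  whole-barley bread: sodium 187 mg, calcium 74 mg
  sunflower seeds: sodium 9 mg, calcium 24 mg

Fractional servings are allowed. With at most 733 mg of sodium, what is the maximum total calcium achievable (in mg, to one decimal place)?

Calcium per mg sodium: strawberries 4.2, sunflower seeds 2.667, avocado 0.9, whole-barley bread 0.3957.
With no serving limits, spend the whole sodium allowance on strawberries: 733 mg / 5 mg × 21 mg = 3078.6 mg.

3078.6 mg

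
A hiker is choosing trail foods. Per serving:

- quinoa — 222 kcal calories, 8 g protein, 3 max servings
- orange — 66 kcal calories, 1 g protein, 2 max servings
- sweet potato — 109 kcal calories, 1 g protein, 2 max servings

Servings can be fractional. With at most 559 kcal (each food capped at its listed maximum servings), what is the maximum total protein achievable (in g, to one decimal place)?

20.1 g

Protein per kcal: quinoa 0.03604, orange 0.01515, sweet potato 0.009174.
Take 2.518 servings of quinoa: uses 559 kcal, +20.1 g protein (running total 20.1 g).
Filling greedily by protein-per-kcal is optimal for one linear limit, giving 20.1 g.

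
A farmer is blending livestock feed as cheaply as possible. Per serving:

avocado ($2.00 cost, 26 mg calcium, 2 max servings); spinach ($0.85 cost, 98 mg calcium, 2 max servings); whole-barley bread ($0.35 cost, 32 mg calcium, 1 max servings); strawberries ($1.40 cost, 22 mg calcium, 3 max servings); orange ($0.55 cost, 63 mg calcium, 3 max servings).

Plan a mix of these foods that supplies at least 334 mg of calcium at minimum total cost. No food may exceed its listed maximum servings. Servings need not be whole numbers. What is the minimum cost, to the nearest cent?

$2.90

Cost per mg of calcium: spinach $0.0087, orange $0.0087, whole-barley bread $0.0109, strawberries $0.0636, avocado $0.0769.
Take 2 servings of spinach: +196.0 mg calcium for $1.70 (total $1.70, still need 138.0 mg).
Take 2.19 servings of orange: +138.0 mg calcium for $1.20 (total $2.90, still need 0.0 mg).
Greedy by cheapest-per-mg is optimal for a single linear constraint, so the minimum cost is $2.90.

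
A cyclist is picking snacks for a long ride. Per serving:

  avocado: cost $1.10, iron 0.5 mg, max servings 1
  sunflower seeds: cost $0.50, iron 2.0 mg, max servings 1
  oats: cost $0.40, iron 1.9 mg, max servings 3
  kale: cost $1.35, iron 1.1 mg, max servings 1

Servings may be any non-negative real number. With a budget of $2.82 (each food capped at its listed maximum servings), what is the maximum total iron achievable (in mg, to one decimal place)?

Iron per dollar: oats 4.75, sunflower seeds 4, kale 0.8148, avocado 0.4545.
Take 3 servings of oats: spends $1.20, +5.7 mg iron (running total 5.7 mg).
Take 1 serving of sunflower seeds: spends $0.50, +2.0 mg iron (running total 7.7 mg).
Take 0.8296 servings of kale: spends $1.12, +0.9 mg iron (running total 8.6 mg).
Greedy by best ratio exhausts the cost allowance optimally: 8.6 mg.

8.6 mg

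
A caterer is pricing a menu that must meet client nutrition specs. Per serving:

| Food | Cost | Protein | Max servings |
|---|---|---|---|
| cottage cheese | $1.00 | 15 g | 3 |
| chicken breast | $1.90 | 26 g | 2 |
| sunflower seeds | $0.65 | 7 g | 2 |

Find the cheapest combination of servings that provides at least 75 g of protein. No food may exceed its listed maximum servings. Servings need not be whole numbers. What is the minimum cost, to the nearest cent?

Cost per g of protein: cottage cheese $0.0667, chicken breast $0.0731, sunflower seeds $0.0929.
Take 3 servings of cottage cheese: +45.0 g protein for $3.00 (total $3.00, still need 30.0 g).
Take 1.154 servings of chicken breast: +30.0 g protein for $2.19 (total $5.19, still need 0.0 g).
Filling from the cheapest source first is optimal under one linear minimum: $5.19.

$5.19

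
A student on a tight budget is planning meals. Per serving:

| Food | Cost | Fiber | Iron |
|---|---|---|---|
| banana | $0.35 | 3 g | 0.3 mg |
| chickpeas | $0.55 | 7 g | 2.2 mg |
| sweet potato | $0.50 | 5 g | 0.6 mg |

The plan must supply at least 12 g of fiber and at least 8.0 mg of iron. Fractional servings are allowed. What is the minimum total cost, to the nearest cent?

$2.00

This is a tiny linear program; its minimum lies at a vertex of the feasible set. List the vertices and price them.
banana only: max(12/3, 8.0/0.3) = 26.67 servings → $9.33.
chickpeas only: max(12/7, 8.0/2.2) = 3.636 servings → $2.00.
sweet potato only: max(12/5, 8.0/0.6) = 13.33 servings → $6.67.
banana + chickpeas: the both-tight solution has a negative serving — not a feasible corner.
banana + sweet potato: intersection lies outside the first quadrant.
chickpeas + sweet potato: the both-tight solution has a negative serving — not a feasible corner.
So the least-cost plan costs $2.00.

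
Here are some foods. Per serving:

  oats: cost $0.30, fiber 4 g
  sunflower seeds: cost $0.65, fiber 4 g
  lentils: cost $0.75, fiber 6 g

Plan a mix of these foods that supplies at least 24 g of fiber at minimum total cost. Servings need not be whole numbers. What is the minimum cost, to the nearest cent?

Cost per g of fiber: oats $0.0750, lentils $0.1250, sunflower seeds $0.1625.
With no serving limits, use only oats: 24 g / 4 g = 6 servings × $0.30 = $1.80.

$1.80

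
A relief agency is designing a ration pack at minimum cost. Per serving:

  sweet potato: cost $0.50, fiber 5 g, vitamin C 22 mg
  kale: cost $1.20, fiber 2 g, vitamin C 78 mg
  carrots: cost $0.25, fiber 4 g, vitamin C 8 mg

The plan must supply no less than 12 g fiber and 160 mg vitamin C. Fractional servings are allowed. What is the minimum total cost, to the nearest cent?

$2.73

This is a tiny linear program; its minimum lies at a vertex of the feasible set. List the vertices and price them.
sweet potato only: max(12/5, 160/22) = 7.273 servings → $3.64.
kale only: max(12/2, 160/78) = 6 servings → $7.20.
carrots only: max(12/4, 160/8) = 20 servings → $5.00.
sweet potato + kale with both tight: 1.78 servings and 1.549 servings → $2.75.
sweet potato + carrots: intersection lies outside the first quadrant.
kale + carrots with both tight: 1.838 servings and 2.081 servings → $2.73.
Cheapest feasible corner: $2.73.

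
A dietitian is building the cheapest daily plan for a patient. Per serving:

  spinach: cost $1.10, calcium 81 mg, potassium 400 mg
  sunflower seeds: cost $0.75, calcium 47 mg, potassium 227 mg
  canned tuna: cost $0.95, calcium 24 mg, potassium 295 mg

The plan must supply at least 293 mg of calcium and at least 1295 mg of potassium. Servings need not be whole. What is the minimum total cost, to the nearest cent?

$3.98

A basic optimal solution has at most two foods positive. Try each food alone and each pair with both targets met exactly.
spinach only: max(293/81, 1295/400) = 3.617 servings → $3.98.
sunflower seeds only: max(293/47, 1295/227) = 6.234 servings → $4.68.
canned tuna only: max(293/24, 1295/295) = 12.21 servings → $11.60.
spinach + sunflower seeds with both targets exact would need a negative amount; discard.
spinach + canned tuna with both targets exact would need a negative amount; discard.
sunflower seeds + canned tuna: the both-tight solution has a negative serving — not a feasible corner.
The minimum over all feasible corners is $3.98.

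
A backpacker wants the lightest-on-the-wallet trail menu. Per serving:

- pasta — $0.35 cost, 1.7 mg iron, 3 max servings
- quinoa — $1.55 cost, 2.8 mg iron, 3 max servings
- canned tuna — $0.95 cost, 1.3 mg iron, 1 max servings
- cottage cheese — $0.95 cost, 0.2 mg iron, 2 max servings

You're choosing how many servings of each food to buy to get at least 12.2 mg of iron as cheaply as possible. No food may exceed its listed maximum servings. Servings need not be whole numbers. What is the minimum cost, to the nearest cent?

$4.98

Cost per mg of iron: pasta $0.2059, quinoa $0.5536, canned tuna $0.7308, cottage cheese $4.7500.
Take 3 servings of pasta: +5.1 mg iron for $1.05 (total $1.05, still need 7.1 mg).
Take 2.536 servings of quinoa: +7.1 mg iron for $3.93 (total $4.98, still need 0.0 mg).
Greedy by cheapest-per-mg is optimal for a single linear constraint, so the minimum cost is $4.98.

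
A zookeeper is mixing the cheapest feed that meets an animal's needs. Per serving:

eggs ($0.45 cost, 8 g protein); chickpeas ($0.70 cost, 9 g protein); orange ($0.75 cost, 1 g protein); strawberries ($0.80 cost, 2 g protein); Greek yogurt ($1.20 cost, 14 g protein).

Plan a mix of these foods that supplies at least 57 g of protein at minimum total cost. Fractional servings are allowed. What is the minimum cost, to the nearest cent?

Cost per g of protein: eggs $0.0563, chickpeas $0.0778, Greek yogurt $0.0857, strawberries $0.4000, orange $0.7500.
With no serving limits, use only eggs: 57 g / 8 g = 7.125 servings × $0.45 = $3.21.

$3.21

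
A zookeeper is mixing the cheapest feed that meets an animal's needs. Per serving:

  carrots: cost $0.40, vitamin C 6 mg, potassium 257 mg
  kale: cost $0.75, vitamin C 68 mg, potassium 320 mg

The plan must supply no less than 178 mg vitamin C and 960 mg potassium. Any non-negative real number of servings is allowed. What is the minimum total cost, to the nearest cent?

An LP optimum is at a vertex; with two nutrient constraints at most two foods are used. Check each candidate.
carrots only: max(178/6, 960/257) = 29.67 servings → $11.87.
kale only: max(178/68, 960/320) = 3 servings → $2.25.
carrots + kale with both tight: 0.5348 servings and 2.57 servings → $2.14.
So the least-cost plan costs $2.14.

$2.14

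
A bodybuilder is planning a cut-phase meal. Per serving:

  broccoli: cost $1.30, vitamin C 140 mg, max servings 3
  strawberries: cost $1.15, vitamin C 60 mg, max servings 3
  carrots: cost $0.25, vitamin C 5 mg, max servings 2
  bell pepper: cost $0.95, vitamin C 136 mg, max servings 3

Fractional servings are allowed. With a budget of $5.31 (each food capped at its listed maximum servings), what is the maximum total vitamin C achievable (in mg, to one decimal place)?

Vitamin C per dollar: bell pepper 143.2, broccoli 107.7, strawberries 52.17, carrots 20.
Take 3 servings of bell pepper: spends $2.85, +408.0 mg vitamin C (running total 408.0 mg).
Take 1.892 servings of broccoli: spends $2.46, +264.9 mg vitamin C (running total 672.9 mg).
Greedy by best ratio exhausts the cost allowance optimally: 672.9 mg.

672.9 mg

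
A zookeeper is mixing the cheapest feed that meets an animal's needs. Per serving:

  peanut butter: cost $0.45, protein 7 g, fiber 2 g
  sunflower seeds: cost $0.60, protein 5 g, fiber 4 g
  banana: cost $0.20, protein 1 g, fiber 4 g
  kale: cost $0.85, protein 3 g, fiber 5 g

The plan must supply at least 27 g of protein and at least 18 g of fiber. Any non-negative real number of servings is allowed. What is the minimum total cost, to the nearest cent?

$2.11

A basic optimal solution has at most two foods positive. Try each food alone and each pair with both targets met exactly.
peanut butter only: max(27/7, 18/2) = 9 servings → $4.05.
sunflower seeds only: max(27/5, 18/4) = 5.4 servings → $3.24.
banana only: max(27/1, 18/4) = 27 servings → $5.40.
kale only: max(27/3, 18/5) = 9 servings → $7.65.
peanut butter + sunflower seeds with both tight: 1 serving and 4 servings → $2.85.
peanut butter + banana with both tight: 3.462 servings and 2.769 servings → $2.11.
peanut butter + kale with both tight: 2.793 servings and 2.483 servings → $3.37.
sunflower seeds + banana: the both-tight solution has a negative serving — not a feasible corner.
sunflower seeds + kale: the both-tight solution has a negative serving — not a feasible corner.
banana + kale with both targets exact would need a negative amount; discard.
Cheapest feasible corner: $2.11.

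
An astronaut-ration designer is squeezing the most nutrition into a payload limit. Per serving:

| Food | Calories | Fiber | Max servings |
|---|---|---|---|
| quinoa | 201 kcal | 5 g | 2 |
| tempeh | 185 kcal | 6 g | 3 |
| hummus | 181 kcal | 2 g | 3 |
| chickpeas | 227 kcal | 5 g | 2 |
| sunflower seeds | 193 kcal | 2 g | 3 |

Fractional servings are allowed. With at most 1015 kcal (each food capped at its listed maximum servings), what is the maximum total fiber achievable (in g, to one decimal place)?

29.3 g

Fiber per kcal: tempeh 0.03243, quinoa 0.02488, chickpeas 0.02203, hummus 0.01105, sunflower seeds 0.01036.
Take 3 servings of tempeh: uses 555 kcal, +18.0 g fiber (running total 18.0 g).
Take 2 servings of quinoa: uses 402 kcal, +10.0 g fiber (running total 28.0 g).
Take 0.2555 servings of chickpeas: uses 58 kcal, +1.3 g fiber (running total 29.3 g).
Filling greedily by fiber-per-kcal is optimal for one linear limit, giving 29.3 g.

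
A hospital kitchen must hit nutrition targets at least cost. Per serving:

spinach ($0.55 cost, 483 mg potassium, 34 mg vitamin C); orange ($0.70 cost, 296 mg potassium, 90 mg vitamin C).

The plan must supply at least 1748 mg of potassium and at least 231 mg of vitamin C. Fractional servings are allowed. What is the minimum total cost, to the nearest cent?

$2.56

This is a tiny linear program; its minimum lies at a vertex of the feasible set. List the vertices and price them.
spinach only: max(1748/483, 231/34) = 6.794 servings → $3.74.
orange only: max(1748/296, 231/90) = 5.905 servings → $4.13.
spinach + orange with both tight: 2.663 servings and 1.561 servings → $2.56.
Cheapest feasible corner: $2.56.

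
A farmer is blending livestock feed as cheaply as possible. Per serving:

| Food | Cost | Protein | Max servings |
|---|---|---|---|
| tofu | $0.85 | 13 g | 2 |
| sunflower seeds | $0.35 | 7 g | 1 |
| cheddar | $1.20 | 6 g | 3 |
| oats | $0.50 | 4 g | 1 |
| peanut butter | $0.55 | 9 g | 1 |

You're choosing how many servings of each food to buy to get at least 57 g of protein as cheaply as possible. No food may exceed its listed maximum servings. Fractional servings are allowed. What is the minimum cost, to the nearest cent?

Cost per g of protein: sunflower seeds $0.0500, peanut butter $0.0611, tofu $0.0654, oats $0.1250, cheddar $0.2000.
Take 1 serving of sunflower seeds: +7.0 g protein for $0.35 (total $0.35, still need 50.0 g).
Take 1 serving of peanut butter: +9.0 g protein for $0.55 (total $0.90, still need 41.0 g).
Take 2 servings of tofu: +26.0 g protein for $1.70 (total $2.60, still need 15.0 g).
Take 1 serving of oats: +4.0 g protein for $0.50 (total $3.10, still need 11.0 g).
Take 1.833 servings of cheddar: +11.0 g protein for $2.20 (total $5.30, still need 0.0 g).
Greedy by cheapest-per-g is optimal for a single linear constraint, so the minimum cost is $5.30.

$5.30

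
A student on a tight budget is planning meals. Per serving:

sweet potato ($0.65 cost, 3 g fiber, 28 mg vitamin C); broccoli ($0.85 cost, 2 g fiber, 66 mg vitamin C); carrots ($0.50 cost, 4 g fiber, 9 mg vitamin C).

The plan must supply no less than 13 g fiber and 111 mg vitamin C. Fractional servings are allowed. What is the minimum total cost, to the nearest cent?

$2.42

Two binding constraints pin down two serving amounts, so the optimal mix uses at most two foods. The candidates are each food alone (scaled to the tighter of fiber/vitamin C) and each pair with both constraints tight.
sweet potato only: max(13/3, 111/28) = 4.333 servings → $2.82.
broccoli only: max(13/2, 111/66) = 6.5 servings → $5.53.
carrots only: max(13/4, 111/9) = 12.33 servings → $6.17.
sweet potato + broccoli with both targets exact would need a negative amount; discard.
sweet potato + carrots with both tight: 3.847 servings and 0.3647 servings → $2.68.
broccoli + carrots with both tight: 1.329 servings and 2.585 servings → $2.42.
Cheapest feasible corner: $2.42.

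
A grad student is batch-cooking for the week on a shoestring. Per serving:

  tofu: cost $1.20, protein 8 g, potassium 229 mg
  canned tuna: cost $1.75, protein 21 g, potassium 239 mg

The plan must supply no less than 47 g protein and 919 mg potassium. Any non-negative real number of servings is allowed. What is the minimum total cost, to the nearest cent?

$5.40

At the optimum either one food covers both requirements or two foods hit both targets exactly; no other combination can be cheaper.
tofu only: max(47/8, 919/229) = 5.875 servings → $7.05.
canned tuna only: max(47/21, 919/239) = 3.845 servings → $6.73.
tofu + canned tuna with both tight: 2.784 servings and 1.177 servings → $5.40.
Cheapest feasible corner: $5.40.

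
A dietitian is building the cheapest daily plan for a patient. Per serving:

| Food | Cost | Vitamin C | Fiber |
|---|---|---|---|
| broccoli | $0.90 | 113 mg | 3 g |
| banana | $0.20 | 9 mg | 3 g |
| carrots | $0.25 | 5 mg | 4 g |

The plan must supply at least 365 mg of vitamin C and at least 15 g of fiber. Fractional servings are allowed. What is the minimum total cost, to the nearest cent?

$3.15

Minimising a linear cost over {vitamin C ≥ 365, fiber ≥ 15, servings ≥ 0} — the optimum is at a vertex, using one or two foods.
broccoli only: max(365/113, 15/3) = 5 servings → $4.50.
banana only: max(365/9, 15/3) = 40.56 servings → $8.11.
carrots only: max(365/5, 15/4) = 73 servings → $18.25.
broccoli + banana with both tight: 3.077 servings and 1.923 servings → $3.15.
broccoli + carrots with both tight: 3.169 servings and 1.373 servings → $3.20.
banana + carrots with both targets exact would need a negative amount; discard.
So the least-cost plan costs $3.15.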